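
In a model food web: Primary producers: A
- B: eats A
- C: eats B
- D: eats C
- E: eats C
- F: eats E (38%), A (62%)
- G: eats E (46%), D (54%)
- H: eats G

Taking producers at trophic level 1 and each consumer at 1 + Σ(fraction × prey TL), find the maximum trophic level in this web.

6

B: 1 + 1 = 2
C: 1 + 2 = 3
D: 1 + 3 = 4
E: 1 + 3 = 4
F: 1 + (0.38×4 + 0.62×1) = 3.14
G: 1 + (0.46×4 + 0.54×4) = 5
H: 1 + 5 = 6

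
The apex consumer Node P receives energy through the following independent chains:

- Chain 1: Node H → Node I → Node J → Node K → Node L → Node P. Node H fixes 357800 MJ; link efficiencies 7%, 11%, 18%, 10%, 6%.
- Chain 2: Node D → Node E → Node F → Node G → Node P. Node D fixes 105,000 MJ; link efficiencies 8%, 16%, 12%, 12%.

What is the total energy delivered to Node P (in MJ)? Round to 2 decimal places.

Chain 1: 357800 × 0.07 × 0.11 × 0.18 × 0.1 × 0.06 = 2.9754648 MJ
Chain 2: 105000 × 0.08 × 0.16 × 0.12 × 0.12 = 19.3536 MJ
Total at Node P: 2.9754648 + 19.3536 = 22.3290648 MJ

22.33 MJ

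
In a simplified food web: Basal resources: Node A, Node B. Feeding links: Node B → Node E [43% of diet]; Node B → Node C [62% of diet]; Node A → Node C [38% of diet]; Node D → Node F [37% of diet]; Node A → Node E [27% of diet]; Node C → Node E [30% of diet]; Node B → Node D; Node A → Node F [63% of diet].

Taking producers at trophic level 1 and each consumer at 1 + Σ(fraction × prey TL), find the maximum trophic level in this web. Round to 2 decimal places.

Node C: 1 + (0.62×1 + 0.38×1) = 2
Node D: 1 + 1 = 2
Node E: 1 + (0.43×1 + 0.27×1 + 0.3×2) = 2.3
Node F: 1 + (0.63×1 + 0.37×2) = 2.37

2.37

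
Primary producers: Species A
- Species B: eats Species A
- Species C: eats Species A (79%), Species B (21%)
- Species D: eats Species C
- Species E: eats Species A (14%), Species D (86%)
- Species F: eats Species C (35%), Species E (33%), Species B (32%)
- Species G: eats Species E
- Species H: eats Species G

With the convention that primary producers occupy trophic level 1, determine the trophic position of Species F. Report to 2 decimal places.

3.70

Species B: 1 + 1 = 2
Species C: 1 + (0.79×1 + 0.21×2) = 2.21
Species D: 1 + 2.21 = 3.21
Species E: 1 + (0.14×1 + 0.86×3.21) = 3.9006
Species F: 1 + (0.35×2.21 + 0.33×3.9006 + 0.32×2) = 3.700698
Species G: 1 + 3.9006 = 4.9006
Species H: 1 + 4.9006 = 5.9006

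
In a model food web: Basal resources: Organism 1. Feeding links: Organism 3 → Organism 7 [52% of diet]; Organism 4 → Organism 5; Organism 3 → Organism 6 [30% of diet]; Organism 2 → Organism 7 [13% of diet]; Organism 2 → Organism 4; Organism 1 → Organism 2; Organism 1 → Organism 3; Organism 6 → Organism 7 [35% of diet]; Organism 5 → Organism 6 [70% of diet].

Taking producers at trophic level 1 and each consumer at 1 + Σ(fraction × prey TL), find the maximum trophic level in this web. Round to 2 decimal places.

4.40

Organism 2: 1 + 1 = 2
Organism 3: 1 + 1 = 2
Organism 4: 1 + 2 = 3
Organism 5: 1 + 3 = 4
Organism 6: 1 + (0.3×2 + 0.7×4) = 4.4
Organism 7: 1 + (0.13×2 + 0.35×4.4 + 0.52×2) = 3.84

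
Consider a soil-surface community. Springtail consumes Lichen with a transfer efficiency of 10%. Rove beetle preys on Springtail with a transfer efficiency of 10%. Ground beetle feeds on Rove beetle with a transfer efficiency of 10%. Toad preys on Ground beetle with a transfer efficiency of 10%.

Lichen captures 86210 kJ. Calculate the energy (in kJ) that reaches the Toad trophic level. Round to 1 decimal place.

Springtail: 86210 × 0.1 = 8621 kJ
Rove beetle: 8621 × 0.1 = 862.1 kJ
Ground beetle: 862.1 × 0.1 = 86.21 kJ
Toad: 86.21 × 0.1 = 8.621 kJ

8.6 kJ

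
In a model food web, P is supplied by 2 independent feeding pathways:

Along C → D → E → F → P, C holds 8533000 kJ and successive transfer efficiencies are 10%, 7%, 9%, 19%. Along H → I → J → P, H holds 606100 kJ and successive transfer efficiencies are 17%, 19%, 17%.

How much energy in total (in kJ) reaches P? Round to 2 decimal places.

4349.50 kJ

Via C: 8533000 × 0.1 × 0.07 × 0.09 × 0.19 = 1021.4001 kJ
Via H: 606100 × 0.17 × 0.19 × 0.17 = 3328.0951 kJ
Total at P: 1021.4001 + 3328.0951 = 4349.4952 kJ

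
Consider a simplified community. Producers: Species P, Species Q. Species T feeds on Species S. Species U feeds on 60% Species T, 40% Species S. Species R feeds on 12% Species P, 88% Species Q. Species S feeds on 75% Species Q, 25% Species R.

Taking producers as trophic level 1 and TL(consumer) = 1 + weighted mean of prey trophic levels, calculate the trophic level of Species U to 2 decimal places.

3.85

Species R: 1 + (0.12×1 + 0.88×1) = 2
Species S: 1 + (0.75×1 + 0.25×2) = 2.25
Species T: 1 + 2.25 = 3.25
Species U: 1 + (0.6×3.25 + 0.4×2.25) = 3.85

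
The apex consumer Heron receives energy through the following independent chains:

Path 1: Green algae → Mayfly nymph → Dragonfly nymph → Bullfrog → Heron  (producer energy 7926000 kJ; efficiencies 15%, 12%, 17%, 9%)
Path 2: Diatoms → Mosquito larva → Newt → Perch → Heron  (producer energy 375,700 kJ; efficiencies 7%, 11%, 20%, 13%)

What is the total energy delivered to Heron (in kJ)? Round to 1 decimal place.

2258.0 kJ

Path 1: 7926000 × 0.15 × 0.12 × 0.17 × 0.09 = 2182.8204 kJ
Path 2: 375700 × 0.07 × 0.11 × 0.2 × 0.13 = 75.21514 kJ
Total at Heron: 2182.8204 + 75.21514 = 2258.03554 kJ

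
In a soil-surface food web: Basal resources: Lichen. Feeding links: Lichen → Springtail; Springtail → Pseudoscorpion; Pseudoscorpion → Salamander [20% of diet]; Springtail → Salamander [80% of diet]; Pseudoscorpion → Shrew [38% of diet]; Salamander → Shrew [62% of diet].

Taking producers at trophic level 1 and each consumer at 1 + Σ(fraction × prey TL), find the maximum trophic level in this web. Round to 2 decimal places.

Springtail: 1 + 1 = 2
Pseudoscorpion: 1 + 2 = 3
Salamander: 1 + (0.2×3 + 0.8×2) = 3.2
Shrew: 1 + (0.38×3 + 0.62×3.2) = 4.124

4.12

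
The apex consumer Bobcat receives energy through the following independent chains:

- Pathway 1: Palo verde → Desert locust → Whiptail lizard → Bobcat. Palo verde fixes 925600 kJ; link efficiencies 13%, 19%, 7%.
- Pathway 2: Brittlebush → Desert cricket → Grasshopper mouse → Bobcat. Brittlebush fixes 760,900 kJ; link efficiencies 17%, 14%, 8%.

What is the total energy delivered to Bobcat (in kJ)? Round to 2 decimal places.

Pathway 1: 925600 × 0.13 × 0.19 × 0.07 = 1600.3624 kJ
Pathway 2: 760900 × 0.17 × 0.14 × 0.08 = 1448.7536 kJ
Total at Bobcat: 1600.3624 + 1448.7536 = 3049.116 kJ

3049.12 kJ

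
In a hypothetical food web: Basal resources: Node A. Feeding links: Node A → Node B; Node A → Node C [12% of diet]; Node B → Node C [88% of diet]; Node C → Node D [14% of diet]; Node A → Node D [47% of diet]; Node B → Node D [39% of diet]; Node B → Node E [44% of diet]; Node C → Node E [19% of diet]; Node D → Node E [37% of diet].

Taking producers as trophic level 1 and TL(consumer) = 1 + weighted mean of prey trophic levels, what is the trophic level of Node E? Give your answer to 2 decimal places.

Node B: 1 + 1 = 2
Node C: 1 + (0.12×1 + 0.88×2) = 2.88
Node D: 1 + (0.14×2.88 + 0.47×1 + 0.39×2) = 2.6532
Node E: 1 + (0.44×2 + 0.19×2.88 + 0.37×2.6532) = 3.408884

3.41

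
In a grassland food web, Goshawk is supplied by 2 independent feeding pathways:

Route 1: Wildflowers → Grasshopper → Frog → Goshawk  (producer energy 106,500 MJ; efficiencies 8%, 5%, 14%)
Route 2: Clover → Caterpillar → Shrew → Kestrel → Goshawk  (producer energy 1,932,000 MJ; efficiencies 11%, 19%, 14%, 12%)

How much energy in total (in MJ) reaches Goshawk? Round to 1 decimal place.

Route 1: 106500 × 0.08 × 0.05 × 0.14 = 59.64 MJ
Route 2: 1932000 × 0.11 × 0.19 × 0.14 × 0.12 = 678.36384 MJ
Total at Goshawk: 59.64 + 678.36384 = 738.00384 MJ

738.0 MJ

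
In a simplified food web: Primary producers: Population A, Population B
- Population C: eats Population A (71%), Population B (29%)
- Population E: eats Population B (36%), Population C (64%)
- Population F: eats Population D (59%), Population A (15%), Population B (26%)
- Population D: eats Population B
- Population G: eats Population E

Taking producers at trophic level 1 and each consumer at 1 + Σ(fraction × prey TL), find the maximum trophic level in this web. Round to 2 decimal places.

3.64

Population C: 1 + (0.71×1 + 0.29×1) = 2
Population D: 1 + 1 = 2
Population E: 1 + (0.36×1 + 0.64×2) = 2.64
Population F: 1 + (0.59×2 + 0.15×1 + 0.26×1) = 2.59
Population G: 1 + 2.64 = 3.64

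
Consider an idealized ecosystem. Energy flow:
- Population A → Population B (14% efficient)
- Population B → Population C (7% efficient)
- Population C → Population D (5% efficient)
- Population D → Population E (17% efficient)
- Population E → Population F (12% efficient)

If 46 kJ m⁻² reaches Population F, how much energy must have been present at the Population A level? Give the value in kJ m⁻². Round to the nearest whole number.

4601841 kJ m⁻²

Cumulative transfer efficiency: 0.14 × 0.07 × 0.05 × 0.17 × 0.12 = 0.000009996
Population A energy = 46 / 0.000009996 = 4601841 kJ m⁻²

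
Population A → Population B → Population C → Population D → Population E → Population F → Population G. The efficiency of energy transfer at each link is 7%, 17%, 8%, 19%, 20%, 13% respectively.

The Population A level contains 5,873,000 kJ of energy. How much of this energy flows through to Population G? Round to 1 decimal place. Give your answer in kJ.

Population B: 5873000 × 0.07 = 411110 kJ
Population C: 411110 × 0.17 = 69888.7 kJ
Population D: 69888.7 × 0.08 = 5591.096 kJ
Population E: 5591.096 × 0.19 = 1062.30824 kJ
Population F: 1062.30824 × 0.2 = 212.461648 kJ
Population G: 212.461648 × 0.13 = 27.62001424 kJ

27.6 kJ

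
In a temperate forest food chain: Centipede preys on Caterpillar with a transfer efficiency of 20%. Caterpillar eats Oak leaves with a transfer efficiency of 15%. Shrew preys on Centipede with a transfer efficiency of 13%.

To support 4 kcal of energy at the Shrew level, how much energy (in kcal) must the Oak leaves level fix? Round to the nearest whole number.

Cumulative transfer efficiency: 0.15 × 0.2 × 0.13 = 0.0039
Oak leaves energy = 4 / 0.0039 = 1026 kcal

1026 kcal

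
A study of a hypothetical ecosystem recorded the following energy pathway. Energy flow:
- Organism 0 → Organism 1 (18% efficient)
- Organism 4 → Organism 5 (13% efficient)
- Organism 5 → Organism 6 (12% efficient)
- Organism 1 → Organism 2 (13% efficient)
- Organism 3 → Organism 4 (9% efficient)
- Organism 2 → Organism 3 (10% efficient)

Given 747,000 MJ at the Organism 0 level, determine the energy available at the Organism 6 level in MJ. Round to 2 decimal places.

Organism 1: 747000 × 0.18 = 134460 MJ
Organism 2: 134460 × 0.13 = 17479.8 MJ
Organism 3: 17479.8 × 0.1 = 1747.98 MJ
Organism 4: 1747.98 × 0.09 = 157.3182 MJ
Organism 5: 157.3182 × 0.13 = 20.451366 MJ
Organism 6: 20.451366 × 0.12 = 2.45416392 MJ

2.45 MJ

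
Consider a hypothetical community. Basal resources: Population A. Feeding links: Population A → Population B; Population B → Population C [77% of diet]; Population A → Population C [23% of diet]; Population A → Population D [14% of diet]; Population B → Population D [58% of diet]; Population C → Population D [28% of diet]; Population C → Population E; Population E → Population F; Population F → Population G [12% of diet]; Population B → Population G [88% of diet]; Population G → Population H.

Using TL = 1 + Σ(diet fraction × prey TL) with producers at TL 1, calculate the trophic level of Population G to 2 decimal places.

3.33

Population B: 1 + 1 = 2
Population C: 1 + (0.77×2 + 0.23×1) = 2.77
Population D: 1 + (0.14×1 + 0.58×2 + 0.28×2.77) = 3.0756
Population E: 1 + 2.77 = 3.77
Population F: 1 + 3.77 = 4.77
Population G: 1 + (0.12×4.77 + 0.88×2) = 3.3324
Population H: 1 + 3.3324 = 4.3324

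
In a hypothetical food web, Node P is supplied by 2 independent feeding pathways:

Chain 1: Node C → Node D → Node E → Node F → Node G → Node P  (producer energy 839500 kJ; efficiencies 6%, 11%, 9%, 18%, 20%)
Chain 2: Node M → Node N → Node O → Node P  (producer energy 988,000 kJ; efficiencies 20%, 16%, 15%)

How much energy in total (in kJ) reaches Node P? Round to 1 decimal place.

4760.4 kJ

Chain 1: 839500 × 0.06 × 0.11 × 0.09 × 0.18 × 0.2 = 17.951868 kJ
Chain 2: 988000 × 0.2 × 0.16 × 0.15 = 4742.4 kJ
Total at Node P: 17.951868 + 4742.4 = 4760.351868 kJ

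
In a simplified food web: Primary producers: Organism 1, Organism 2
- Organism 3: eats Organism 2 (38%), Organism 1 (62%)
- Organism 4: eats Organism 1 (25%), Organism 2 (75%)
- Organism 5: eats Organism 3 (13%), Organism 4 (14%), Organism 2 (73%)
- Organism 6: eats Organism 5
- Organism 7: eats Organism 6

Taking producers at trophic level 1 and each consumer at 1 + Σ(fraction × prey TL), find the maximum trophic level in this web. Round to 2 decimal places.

4.27

Organism 3: 1 + (0.38×1 + 0.62×1) = 2
Organism 4: 1 + (0.25×1 + 0.75×1) = 2
Organism 5: 1 + (0.13×2 + 0.14×2 + 0.73×1) = 2.27
Organism 6: 1 + 2.27 = 3.27
Organism 7: 1 + 3.27 = 4.27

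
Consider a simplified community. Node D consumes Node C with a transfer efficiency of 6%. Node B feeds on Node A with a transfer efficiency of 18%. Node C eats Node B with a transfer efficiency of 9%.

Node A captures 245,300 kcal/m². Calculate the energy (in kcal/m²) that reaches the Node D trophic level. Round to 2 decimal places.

238.43 kcal/m²

Node B: 245300 × 0.18 = 44154 kcal/m²
Node C: 44154 × 0.09 = 3973.86 kcal/m²
Node D: 3973.86 × 0.06 = 238.4316 kcal/m²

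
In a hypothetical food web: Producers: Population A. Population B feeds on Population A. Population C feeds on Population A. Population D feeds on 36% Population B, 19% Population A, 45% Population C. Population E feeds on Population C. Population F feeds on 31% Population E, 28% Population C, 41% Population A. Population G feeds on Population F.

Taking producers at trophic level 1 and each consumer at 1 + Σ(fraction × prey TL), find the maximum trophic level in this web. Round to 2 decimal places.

3.90

Population B: 1 + 1 = 2
Population C: 1 + 1 = 2
Population D: 1 + (0.36×2 + 0.19×1 + 0.45×2) = 2.81
Population E: 1 + 2 = 3
Population F: 1 + (0.31×3 + 0.28×2 + 0.41×1) = 2.9
Population G: 1 + 2.9 = 3.9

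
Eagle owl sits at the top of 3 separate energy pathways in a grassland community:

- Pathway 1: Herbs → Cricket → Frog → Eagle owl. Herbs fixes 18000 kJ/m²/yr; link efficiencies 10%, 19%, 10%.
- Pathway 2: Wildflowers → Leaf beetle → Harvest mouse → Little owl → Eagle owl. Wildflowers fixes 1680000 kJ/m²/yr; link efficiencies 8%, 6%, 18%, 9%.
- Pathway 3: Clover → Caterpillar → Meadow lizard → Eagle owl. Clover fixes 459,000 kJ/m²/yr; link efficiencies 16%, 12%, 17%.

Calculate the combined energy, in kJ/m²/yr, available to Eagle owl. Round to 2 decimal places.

Pathway 1: 18000 × 0.1 × 0.19 × 0.1 = 34.2 kJ/m²/yr
Pathway 2: 1680000 × 0.08 × 0.06 × 0.18 × 0.09 = 130.6368 kJ/m²/yr
Pathway 3: 459000 × 0.16 × 0.12 × 0.17 = 1498.176 kJ/m²/yr
Total at Eagle owl: 34.2 + 130.6368 + 1498.176 = 1663.0128 kJ/m²/yr

1663.01 kJ/m²/yr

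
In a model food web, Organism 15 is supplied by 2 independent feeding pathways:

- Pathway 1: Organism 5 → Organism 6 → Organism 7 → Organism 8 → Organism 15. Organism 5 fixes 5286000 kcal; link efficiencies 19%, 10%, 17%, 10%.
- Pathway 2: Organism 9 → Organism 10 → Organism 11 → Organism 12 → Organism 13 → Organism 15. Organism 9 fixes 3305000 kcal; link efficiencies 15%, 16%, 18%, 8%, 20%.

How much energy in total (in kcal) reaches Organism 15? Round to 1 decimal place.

1935.8 kcal

Pathway 1: 5286000 × 0.19 × 0.1 × 0.17 × 0.1 = 1707.378 kcal
Pathway 2: 3305000 × 0.15 × 0.16 × 0.18 × 0.08 × 0.2 = 228.4416 kcal
Total at Organism 15: 1707.378 + 228.4416 = 1935.8196 kcal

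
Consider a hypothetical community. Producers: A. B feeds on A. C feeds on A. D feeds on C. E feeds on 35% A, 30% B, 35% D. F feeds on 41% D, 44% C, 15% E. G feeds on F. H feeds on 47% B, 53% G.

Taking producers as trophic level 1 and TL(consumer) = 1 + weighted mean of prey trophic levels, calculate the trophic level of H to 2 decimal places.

B: 1 + 1 = 2
C: 1 + 1 = 2
D: 1 + 2 = 3
E: 1 + (0.35×1 + 0.3×2 + 0.35×3) = 3
F: 1 + (0.41×3 + 0.44×2 + 0.15×3) = 3.56
G: 1 + 3.56 = 4.56
H: 1 + (0.47×2 + 0.53×4.56) = 4.3568

4.36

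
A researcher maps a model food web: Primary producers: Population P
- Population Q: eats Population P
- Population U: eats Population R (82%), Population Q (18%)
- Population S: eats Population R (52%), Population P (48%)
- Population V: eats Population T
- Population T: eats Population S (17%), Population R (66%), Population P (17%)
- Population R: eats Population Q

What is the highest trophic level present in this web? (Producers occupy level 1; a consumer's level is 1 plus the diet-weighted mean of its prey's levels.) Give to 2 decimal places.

4.67

Population Q: 1 + 1 = 2
Population R: 1 + 2 = 3
Population S: 1 + (0.52×3 + 0.48×1) = 3.04
Population T: 1 + (0.17×3.04 + 0.66×3 + 0.17×1) = 3.6668
Population U: 1 + (0.82×3 + 0.18×2) = 3.82
Population V: 1 + 3.6668 = 4.6668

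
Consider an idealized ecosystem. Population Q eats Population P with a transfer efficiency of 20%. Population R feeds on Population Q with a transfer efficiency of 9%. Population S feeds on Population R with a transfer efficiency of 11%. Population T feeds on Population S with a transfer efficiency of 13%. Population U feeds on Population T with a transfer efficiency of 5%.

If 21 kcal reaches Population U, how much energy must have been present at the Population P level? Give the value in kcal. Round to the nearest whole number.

1631702 kcal

Cumulative transfer efficiency: 0.2 × 0.09 × 0.11 × 0.13 × 0.05 = 0.00001287
Population P energy = 21 / 0.00001287 = 1631702 kcal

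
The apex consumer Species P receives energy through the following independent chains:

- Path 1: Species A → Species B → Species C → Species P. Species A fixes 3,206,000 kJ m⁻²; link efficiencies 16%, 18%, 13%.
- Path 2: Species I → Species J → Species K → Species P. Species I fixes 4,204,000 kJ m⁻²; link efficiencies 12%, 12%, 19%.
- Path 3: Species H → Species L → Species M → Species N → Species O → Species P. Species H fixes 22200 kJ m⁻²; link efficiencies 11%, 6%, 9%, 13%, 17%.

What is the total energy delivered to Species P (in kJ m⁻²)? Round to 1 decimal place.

Path 1: 3206000 × 0.16 × 0.18 × 0.13 = 12003.264 kJ m⁻²
Path 2: 4204000 × 0.12 × 0.12 × 0.19 = 11502.144 kJ m⁻²
Path 3: 22200 × 0.11 × 0.06 × 0.09 × 0.13 × 0.17 = 0.29142828 kJ m⁻²
Total at Species P: 12003.264 + 11502.144 + 0.29142828 = 23505.69942828 kJ m⁻²

23505.7 kJ m⁻²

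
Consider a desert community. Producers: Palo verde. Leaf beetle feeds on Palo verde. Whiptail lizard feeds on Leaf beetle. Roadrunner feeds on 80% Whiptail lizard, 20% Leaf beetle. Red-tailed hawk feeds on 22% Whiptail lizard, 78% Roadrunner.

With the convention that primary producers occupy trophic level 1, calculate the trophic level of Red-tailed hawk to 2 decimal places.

Leaf beetle: 1 + 1 = 2
Whiptail lizard: 1 + 2 = 3
Roadrunner: 1 + (0.8×3 + 0.2×2) = 3.8
Red-tailed hawk: 1 + (0.22×3 + 0.78×3.8) = 4.624

4.62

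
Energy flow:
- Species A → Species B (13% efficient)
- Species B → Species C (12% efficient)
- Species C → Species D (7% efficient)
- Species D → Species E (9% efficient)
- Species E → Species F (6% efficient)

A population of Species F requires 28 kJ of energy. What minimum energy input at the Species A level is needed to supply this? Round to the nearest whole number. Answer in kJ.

4748338 kJ

Cumulative transfer efficiency: 0.13 × 0.12 × 0.07 × 0.09 × 0.06 = 0.0000058968
Species A energy = 28 / 0.0000058968 = 4748338 kJ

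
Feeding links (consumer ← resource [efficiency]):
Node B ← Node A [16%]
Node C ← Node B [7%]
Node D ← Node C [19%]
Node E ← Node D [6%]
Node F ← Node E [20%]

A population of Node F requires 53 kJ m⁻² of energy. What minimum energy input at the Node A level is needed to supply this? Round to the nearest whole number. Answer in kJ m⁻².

Cumulative transfer efficiency: 0.16 × 0.07 × 0.19 × 0.06 × 0.2 = 0.000025536
Node A energy = 53 / 0.000025536 = 2075501 kJ m⁻²

2075501 kJ m⁻²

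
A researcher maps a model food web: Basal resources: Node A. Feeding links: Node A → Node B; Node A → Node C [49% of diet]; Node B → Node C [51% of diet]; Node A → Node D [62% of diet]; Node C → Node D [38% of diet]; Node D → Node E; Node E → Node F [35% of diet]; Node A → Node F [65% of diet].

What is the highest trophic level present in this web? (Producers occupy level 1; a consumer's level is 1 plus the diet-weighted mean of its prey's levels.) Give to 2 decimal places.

3.57

Node B: 1 + 1 = 2
Node C: 1 + (0.49×1 + 0.51×2) = 2.51
Node D: 1 + (0.62×1 + 0.38×2.51) = 2.5738
Node E: 1 + 2.5738 = 3.5738
Node F: 1 + (0.35×3.5738 + 0.65×1) = 2.90083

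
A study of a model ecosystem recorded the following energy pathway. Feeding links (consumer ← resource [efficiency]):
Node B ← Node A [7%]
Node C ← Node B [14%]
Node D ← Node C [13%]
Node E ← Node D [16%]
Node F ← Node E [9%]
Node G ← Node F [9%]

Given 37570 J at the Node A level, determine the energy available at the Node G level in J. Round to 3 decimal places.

0.062 J

Node B: 37570 × 0.07 = 2629.9 J
Node C: 2629.9 × 0.14 = 368.186 J
Node D: 368.186 × 0.13 = 47.86418 J
Node E: 47.86418 × 0.16 = 7.6582688 J
Node F: 7.6582688 × 0.09 = 0.689244192 J
Node G: 0.689244192 × 0.09 = 0.06203197728 J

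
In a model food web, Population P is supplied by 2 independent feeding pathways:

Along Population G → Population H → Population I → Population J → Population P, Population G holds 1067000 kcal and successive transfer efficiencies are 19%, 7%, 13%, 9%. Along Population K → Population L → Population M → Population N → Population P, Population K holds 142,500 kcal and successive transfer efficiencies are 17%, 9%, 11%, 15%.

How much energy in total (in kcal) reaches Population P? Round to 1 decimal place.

Via Population G: 1067000 × 0.19 × 0.07 × 0.13 × 0.09 = 166.03587 kcal
Via Population K: 142500 × 0.17 × 0.09 × 0.11 × 0.15 = 35.974125 kcal
Total at Population P: 166.03587 + 35.974125 = 202.009995 kcal

202.0 kcal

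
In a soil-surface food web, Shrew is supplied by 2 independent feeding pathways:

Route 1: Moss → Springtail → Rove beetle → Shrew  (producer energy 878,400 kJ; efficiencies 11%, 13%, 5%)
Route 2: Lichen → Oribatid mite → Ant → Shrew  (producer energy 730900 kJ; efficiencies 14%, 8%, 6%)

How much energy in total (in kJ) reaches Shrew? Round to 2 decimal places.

Route 1: 878400 × 0.11 × 0.13 × 0.05 = 628.056 kJ
Route 2: 730900 × 0.14 × 0.08 × 0.06 = 491.1648 kJ
Total at Shrew: 628.056 + 491.1648 = 1119.2208 kJ

1119.22 kJ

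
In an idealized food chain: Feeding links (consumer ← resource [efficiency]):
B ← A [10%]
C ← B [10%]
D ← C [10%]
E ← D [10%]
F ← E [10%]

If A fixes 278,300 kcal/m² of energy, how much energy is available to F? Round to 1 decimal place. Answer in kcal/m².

B: 278300 × 0.1 = 27830 kcal/m²
C: 27830 × 0.1 = 2783 kcal/m²
D: 2783 × 0.1 = 278.3 kcal/m²
E: 278.3 × 0.1 = 27.83 kcal/m²
F: 27.83 × 0.1 = 2.783 kcal/m²

2.8 kcal/m²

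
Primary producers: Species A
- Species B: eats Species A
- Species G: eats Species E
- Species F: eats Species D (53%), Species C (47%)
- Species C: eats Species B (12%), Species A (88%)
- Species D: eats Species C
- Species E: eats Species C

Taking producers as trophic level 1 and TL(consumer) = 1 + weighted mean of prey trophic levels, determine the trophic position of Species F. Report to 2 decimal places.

Species B: 1 + 1 = 2
Species C: 1 + (0.12×2 + 0.88×1) = 2.12
Species D: 1 + 2.12 = 3.12
Species E: 1 + 2.12 = 3.12
Species F: 1 + (0.53×3.12 + 0.47×2.12) = 3.65
Species G: 1 + 3.12 = 4.12

3.65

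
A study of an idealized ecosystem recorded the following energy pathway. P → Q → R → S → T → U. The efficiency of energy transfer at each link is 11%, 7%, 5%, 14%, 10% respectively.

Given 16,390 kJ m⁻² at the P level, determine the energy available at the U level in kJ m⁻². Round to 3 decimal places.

0.088 kJ m⁻²

Q: 16390 × 0.11 = 1802.9 kJ m⁻²
R: 1802.9 × 0.07 = 126.203 kJ m⁻²
S: 126.203 × 0.05 = 6.31015 kJ m⁻²
T: 6.31015 × 0.14 = 0.883421 kJ m⁻²
U: 0.883421 × 0.1 = 0.0883421 kJ m⁻²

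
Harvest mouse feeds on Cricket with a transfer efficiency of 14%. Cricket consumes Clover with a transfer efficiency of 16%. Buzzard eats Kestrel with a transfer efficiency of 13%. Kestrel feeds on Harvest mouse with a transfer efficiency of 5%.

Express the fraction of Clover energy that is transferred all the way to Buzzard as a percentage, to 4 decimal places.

0.0146%

Product of link efficiencies: 0.16 × 0.14 × 0.05 × 0.13 = 0.0001456
As a percentage: 0.0001456 × 100 = 0.0146%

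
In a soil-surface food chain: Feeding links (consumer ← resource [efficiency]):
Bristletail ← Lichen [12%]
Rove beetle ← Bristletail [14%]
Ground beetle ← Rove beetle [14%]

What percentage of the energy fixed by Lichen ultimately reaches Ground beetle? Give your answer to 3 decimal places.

0.235%

Product of link efficiencies: 0.12 × 0.14 × 0.14 = 0.002352
As a percentage: 0.002352 × 100 = 0.235%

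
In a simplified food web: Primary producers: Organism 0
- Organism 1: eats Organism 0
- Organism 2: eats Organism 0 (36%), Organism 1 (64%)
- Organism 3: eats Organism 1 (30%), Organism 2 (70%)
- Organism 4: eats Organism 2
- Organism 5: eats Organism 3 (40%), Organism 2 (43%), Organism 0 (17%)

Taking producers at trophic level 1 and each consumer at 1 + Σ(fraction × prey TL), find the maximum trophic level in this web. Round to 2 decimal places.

Organism 1: 1 + 1 = 2
Organism 2: 1 + (0.36×1 + 0.64×2) = 2.64
Organism 3: 1 + (0.3×2 + 0.7×2.64) = 3.448
Organism 4: 1 + 2.64 = 3.64
Organism 5: 1 + (0.4×3.448 + 0.43×2.64 + 0.17×1) = 3.6844

3.68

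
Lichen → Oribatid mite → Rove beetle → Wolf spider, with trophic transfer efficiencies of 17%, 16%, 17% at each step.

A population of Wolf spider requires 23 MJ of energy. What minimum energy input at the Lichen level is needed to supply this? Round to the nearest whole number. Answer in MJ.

Cumulative transfer efficiency: 0.17 × 0.16 × 0.17 = 0.004624
Lichen energy = 23 / 0.004624 = 4974 MJ

4974 MJ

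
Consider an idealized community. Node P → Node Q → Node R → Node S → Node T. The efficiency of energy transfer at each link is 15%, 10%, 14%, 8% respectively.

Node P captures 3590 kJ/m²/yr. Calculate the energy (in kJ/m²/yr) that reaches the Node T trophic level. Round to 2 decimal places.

Node Q: 3590 × 0.15 = 538.5 kJ/m²/yr
Node R: 538.5 × 0.1 = 53.85 kJ/m²/yr
Node S: 53.85 × 0.14 = 7.539 kJ/m²/yr
Node T: 7.539 × 0.08 = 0.60312 kJ/m²/yr

0.60 kJ/m²/yr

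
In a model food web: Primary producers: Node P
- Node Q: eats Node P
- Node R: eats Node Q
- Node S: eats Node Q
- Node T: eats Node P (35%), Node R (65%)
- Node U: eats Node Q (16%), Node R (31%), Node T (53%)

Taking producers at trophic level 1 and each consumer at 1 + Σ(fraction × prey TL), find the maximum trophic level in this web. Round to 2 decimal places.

Node Q: 1 + 1 = 2
Node R: 1 + 2 = 3
Node S: 1 + 2 = 3
Node T: 1 + (0.35×1 + 0.65×3) = 3.3
Node U: 1 + (0.16×2 + 0.31×3 + 0.53×3.3) = 3.999

4.00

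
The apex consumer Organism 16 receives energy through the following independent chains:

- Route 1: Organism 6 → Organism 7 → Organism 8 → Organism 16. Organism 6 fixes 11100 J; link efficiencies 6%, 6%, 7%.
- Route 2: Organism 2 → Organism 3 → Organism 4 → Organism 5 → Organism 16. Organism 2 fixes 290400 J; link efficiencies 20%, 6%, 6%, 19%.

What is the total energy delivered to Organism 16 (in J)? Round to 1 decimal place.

42.5 J

Route 1: 11100 × 0.06 × 0.06 × 0.07 = 2.7972 J
Route 2: 290400 × 0.2 × 0.06 × 0.06 × 0.19 = 39.72672 J
Total at Organism 16: 2.7972 + 39.72672 = 42.52392 J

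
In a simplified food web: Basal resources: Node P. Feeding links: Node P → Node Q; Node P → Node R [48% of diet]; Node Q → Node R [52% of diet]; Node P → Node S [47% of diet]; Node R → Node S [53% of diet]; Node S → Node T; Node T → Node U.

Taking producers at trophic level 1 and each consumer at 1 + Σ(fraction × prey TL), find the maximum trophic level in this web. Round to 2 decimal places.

Node Q: 1 + 1 = 2
Node R: 1 + (0.48×1 + 0.52×2) = 2.52
Node S: 1 + (0.47×1 + 0.53×2.52) = 2.8056
Node T: 1 + 2.8056 = 3.8056
Node U: 1 + 3.8056 = 4.8056

4.81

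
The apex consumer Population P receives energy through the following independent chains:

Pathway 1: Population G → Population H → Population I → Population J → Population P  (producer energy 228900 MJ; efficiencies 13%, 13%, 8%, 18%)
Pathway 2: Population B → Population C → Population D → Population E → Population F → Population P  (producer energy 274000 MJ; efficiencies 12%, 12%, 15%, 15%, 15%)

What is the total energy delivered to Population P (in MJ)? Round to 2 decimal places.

69.02 MJ

Pathway 1: 228900 × 0.13 × 0.13 × 0.08 × 0.18 = 55.705104 MJ
Pathway 2: 274000 × 0.12 × 0.12 × 0.15 × 0.15 × 0.15 = 13.3164 MJ
Total at Population P: 55.705104 + 13.3164 = 69.021504 MJ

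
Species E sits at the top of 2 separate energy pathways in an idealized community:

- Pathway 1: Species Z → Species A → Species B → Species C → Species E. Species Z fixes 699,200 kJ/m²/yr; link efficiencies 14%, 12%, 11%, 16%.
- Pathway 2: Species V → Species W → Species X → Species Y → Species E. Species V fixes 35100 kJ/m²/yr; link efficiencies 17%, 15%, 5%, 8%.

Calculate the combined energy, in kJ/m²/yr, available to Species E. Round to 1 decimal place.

210.3 kJ/m²/yr

Pathway 1: 699200 × 0.14 × 0.12 × 0.11 × 0.16 = 206.739456 kJ/m²/yr
Pathway 2: 35100 × 0.17 × 0.15 × 0.05 × 0.08 = 3.5802 kJ/m²/yr
Total at Species E: 206.739456 + 3.5802 = 210.319656 kJ/m²/yr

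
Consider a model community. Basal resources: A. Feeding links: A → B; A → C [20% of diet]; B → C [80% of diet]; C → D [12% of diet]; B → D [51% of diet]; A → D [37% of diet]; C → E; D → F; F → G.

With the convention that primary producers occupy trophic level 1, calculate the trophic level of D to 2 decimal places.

2.73

B: 1 + 1 = 2
C: 1 + (0.2×1 + 0.8×2) = 2.8
D: 1 + (0.12×2.8 + 0.51×2 + 0.37×1) = 2.726
E: 1 + 2.8 = 3.8
F: 1 + 2.726 = 3.726
G: 1 + 3.726 = 4.726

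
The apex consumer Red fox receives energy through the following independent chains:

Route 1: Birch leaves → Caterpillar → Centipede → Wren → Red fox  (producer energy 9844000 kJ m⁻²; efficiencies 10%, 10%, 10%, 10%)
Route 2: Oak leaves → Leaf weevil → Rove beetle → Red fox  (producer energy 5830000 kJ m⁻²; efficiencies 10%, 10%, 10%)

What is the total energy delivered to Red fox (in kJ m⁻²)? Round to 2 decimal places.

6814.40 kJ m⁻²

Route 1: 9844000 × 0.1 × 0.1 × 0.1 × 0.1 = 984.4 kJ m⁻²
Route 2: 5830000 × 0.1 × 0.1 × 0.1 = 5830 kJ m⁻²
Total at Red fox: 984.4 + 5830 = 6814.4 kJ m⁻²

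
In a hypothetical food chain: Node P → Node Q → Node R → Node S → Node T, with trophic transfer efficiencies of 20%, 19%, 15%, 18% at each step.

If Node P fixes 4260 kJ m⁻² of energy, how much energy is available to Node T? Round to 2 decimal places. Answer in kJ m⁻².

Node Q: 4260 × 0.2 = 852 kJ m⁻²
Node R: 852 × 0.19 = 161.88 kJ m⁻²
Node S: 161.88 × 0.15 = 24.282 kJ m⁻²
Node T: 24.282 × 0.18 = 4.37076 kJ m⁻²

4.37 kJ m⁻²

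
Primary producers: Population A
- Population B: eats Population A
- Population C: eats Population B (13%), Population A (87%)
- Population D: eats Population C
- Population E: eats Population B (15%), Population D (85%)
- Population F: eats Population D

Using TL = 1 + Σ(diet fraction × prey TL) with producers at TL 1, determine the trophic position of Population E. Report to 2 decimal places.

3.96

Population B: 1 + 1 = 2
Population C: 1 + (0.13×2 + 0.87×1) = 2.13
Population D: 1 + 2.13 = 3.13
Population E: 1 + (0.15×2 + 0.85×3.13) = 3.9605
Population F: 1 + 3.13 = 4.13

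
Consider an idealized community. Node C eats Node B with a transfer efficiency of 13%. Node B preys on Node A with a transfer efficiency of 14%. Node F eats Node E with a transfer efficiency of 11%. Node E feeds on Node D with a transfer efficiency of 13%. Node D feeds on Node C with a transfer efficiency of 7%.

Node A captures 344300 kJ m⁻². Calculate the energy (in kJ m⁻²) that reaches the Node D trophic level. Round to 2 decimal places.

Node B: 344300 × 0.14 = 48202 kJ m⁻²
Node C: 48202 × 0.13 = 6266.26 kJ m⁻²
Node D: 6266.26 × 0.07 = 438.6382 kJ m⁻²

438.64 kJ m⁻²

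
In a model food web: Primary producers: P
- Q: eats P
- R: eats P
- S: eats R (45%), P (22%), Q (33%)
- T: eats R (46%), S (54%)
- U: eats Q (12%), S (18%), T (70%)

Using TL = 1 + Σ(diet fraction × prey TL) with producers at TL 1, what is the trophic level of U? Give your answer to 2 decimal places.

4.14

Q: 1 + 1 = 2
R: 1 + 1 = 2
S: 1 + (0.45×2 + 0.22×1 + 0.33×2) = 2.78
T: 1 + (0.46×2 + 0.54×2.78) = 3.4212
U: 1 + (0.12×2 + 0.18×2.78 + 0.7×3.4212) = 4.13524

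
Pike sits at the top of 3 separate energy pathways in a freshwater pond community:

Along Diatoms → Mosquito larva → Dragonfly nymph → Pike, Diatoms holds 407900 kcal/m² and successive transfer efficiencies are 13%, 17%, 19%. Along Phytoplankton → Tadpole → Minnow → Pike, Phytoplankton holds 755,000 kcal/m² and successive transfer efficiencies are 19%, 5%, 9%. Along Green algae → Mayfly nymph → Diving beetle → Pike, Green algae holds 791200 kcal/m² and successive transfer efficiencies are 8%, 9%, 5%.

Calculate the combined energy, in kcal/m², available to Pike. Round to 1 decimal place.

Via Diatoms: 407900 × 0.13 × 0.17 × 0.19 = 1712.7721 kcal/m²
Via Phytoplankton: 755000 × 0.19 × 0.05 × 0.09 = 645.525 kcal/m²
Via Green algae: 791200 × 0.08 × 0.09 × 0.05 = 284.832 kcal/m²
Total at Pike: 1712.7721 + 645.525 + 284.832 = 2643.1291 kcal/m²

2643.1 kcal/m²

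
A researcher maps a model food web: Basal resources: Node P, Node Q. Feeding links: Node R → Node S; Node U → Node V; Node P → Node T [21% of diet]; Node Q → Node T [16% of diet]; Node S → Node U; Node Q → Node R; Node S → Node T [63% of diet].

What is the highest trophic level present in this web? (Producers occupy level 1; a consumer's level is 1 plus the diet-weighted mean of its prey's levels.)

Node R: 1 + 1 = 2
Node S: 1 + 2 = 3
Node T: 1 + (0.21×1 + 0.16×1 + 0.63×3) = 3.26
Node U: 1 + 3 = 4
Node V: 1 + 4 = 5

5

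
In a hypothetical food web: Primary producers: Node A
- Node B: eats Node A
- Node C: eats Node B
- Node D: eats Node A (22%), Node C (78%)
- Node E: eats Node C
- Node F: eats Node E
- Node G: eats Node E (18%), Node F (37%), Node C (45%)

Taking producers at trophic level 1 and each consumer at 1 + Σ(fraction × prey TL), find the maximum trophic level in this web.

Node B: 1 + 1 = 2
Node C: 1 + 2 = 3
Node D: 1 + (0.22×1 + 0.78×3) = 3.56
Node E: 1 + 3 = 4
Node F: 1 + 4 = 5
Node G: 1 + (0.18×4 + 0.37×5 + 0.45×3) = 4.92

5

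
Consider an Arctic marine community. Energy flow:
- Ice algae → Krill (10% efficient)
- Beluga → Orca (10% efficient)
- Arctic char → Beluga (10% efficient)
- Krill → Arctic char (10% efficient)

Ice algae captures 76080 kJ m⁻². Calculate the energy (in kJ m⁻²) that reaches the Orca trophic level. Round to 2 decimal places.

7.61 kJ m⁻²

Krill: 76080 × 0.1 = 7608 kJ m⁻²
Arctic char: 7608 × 0.1 = 760.8 kJ m⁻²
Beluga: 760.8 × 0.1 = 76.08 kJ m⁻²
Orca: 76.08 × 0.1 = 7.608 kJ m⁻²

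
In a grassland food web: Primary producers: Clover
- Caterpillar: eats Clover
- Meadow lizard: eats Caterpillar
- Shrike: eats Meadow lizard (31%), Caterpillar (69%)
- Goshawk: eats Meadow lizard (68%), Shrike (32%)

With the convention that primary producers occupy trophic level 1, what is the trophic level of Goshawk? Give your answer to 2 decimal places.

4.10

Caterpillar: 1 + 1 = 2
Meadow lizard: 1 + 2 = 3
Shrike: 1 + (0.31×3 + 0.69×2) = 3.31
Goshawk: 1 + (0.68×3 + 0.32×3.31) = 4.0992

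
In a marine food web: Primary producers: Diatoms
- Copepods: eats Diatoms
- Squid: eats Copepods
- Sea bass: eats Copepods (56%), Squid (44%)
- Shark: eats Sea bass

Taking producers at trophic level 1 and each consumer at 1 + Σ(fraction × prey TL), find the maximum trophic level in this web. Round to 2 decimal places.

4.44

Copepods: 1 + 1 = 2
Squid: 1 + 2 = 3
Sea bass: 1 + (0.56×2 + 0.44×3) = 3.44
Shark: 1 + 3.44 = 4.44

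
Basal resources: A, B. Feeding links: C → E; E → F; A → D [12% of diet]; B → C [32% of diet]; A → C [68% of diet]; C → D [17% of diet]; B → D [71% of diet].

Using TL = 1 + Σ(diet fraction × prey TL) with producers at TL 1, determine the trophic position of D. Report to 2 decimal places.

C: 1 + (0.32×1 + 0.68×1) = 2
D: 1 + (0.12×1 + 0.17×2 + 0.71×1) = 2.17
E: 1 + 2 = 3
F: 1 + 3 = 4

2.17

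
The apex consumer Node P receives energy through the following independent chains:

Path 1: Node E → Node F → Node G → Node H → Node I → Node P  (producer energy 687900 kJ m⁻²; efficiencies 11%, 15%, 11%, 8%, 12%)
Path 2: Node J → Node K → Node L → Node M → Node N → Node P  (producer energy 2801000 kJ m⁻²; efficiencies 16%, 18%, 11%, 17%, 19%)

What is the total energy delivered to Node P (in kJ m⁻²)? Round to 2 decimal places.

298.60 kJ m⁻²

Path 1: 687900 × 0.11 × 0.15 × 0.11 × 0.08 × 0.12 = 11.9859696 kJ m⁻²
Path 2: 2801000 × 0.16 × 0.18 × 0.11 × 0.17 × 0.19 = 286.6162464 kJ m⁻²
Total at Node P: 11.9859696 + 286.6162464 = 298.602216 kJ m⁻²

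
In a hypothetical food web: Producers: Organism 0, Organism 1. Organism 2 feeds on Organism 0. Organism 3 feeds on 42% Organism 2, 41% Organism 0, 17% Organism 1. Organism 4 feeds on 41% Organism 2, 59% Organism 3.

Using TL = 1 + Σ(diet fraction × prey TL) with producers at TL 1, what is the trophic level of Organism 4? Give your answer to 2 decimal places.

3.25

Organism 2: 1 + 1 = 2
Organism 3: 1 + (0.42×2 + 0.41×1 + 0.17×1) = 2.42
Organism 4: 1 + (0.41×2 + 0.59×2.42) = 3.2478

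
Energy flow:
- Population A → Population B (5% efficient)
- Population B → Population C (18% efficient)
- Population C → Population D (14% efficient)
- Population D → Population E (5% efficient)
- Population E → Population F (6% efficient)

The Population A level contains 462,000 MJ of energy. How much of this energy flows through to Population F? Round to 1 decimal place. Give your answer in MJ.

Population B: 462000 × 0.05 = 23100 MJ
Population C: 23100 × 0.18 = 4158 MJ
Population D: 4158 × 0.14 = 582.12 MJ
Population E: 582.12 × 0.05 = 29.106 MJ
Population F: 29.106 × 0.06 = 1.74636 MJ

1.7 MJ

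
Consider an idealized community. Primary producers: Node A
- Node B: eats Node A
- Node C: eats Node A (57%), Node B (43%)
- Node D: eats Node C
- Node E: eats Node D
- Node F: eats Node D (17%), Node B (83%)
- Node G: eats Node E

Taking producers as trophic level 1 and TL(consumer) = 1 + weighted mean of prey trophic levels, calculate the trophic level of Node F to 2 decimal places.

3.24

Node B: 1 + 1 = 2
Node C: 1 + (0.57×1 + 0.43×2) = 2.43
Node D: 1 + 2.43 = 3.43
Node E: 1 + 3.43 = 4.43
Node F: 1 + (0.17×3.43 + 0.83×2) = 3.2431
Node G: 1 + 4.43 = 5.43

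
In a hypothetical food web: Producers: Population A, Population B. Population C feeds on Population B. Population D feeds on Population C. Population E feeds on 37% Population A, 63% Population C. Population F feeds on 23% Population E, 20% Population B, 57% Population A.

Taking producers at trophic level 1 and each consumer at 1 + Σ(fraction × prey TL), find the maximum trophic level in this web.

Population C: 1 + 1 = 2
Population D: 1 + 2 = 3
Population E: 1 + (0.37×1 + 0.63×2) = 2.63
Population F: 1 + (0.23×2.63 + 0.2×1 + 0.57×1) = 2.3749

3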